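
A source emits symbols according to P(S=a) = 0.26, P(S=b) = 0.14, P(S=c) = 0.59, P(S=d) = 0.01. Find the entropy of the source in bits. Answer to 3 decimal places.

1.418 bits

H(S) = −Σ p·log₂ p.
  −(0.26)·log₂(0.26) = 0.5053
  −(0.14)·log₂(0.14) = 0.3971
  −(0.59)·log₂(0.59) = 0.4491
  −(0.01)·log₂(0.01) = 0.0664
Sum: 0.5053 + 0.3971 + 0.4491 + 0.0664 = 1.418 bits.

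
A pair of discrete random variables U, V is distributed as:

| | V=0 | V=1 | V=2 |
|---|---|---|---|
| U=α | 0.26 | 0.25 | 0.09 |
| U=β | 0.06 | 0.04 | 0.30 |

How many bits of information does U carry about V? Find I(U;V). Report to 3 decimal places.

Marginals: p(U) = (0.6000, 0.4000), p(V) = (0.3200, 0.2900, 0.3900).
I(U;V) = Σ p(x,y)·log₂[p(x,y)/(p(x)p(y))].
  (α,0): 0.26·log₂(1.3542) = 0.1137
  (α,1): 0.25·log₂(1.4368) = 0.1307
  (α,2): 0.09·log₂(0.3846) = -0.1241
  (β,0): 0.06·log₂(0.4688) = -0.0656
  (β,1): 0.04·log₂(0.3448) = -0.0614
  (β,2): 0.30·log₂(1.9231) = 0.2830
Sum = 0.276 bits.

0.276 bits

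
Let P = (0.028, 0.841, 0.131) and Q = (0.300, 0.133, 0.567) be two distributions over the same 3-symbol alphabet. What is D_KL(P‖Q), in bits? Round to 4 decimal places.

1.8649 bits

D(P‖Q) = Σ p·log₂(p/q).
  0.028·log₂(0.028/0.300) = -0.09580
  0.841·log₂(0.841/0.133) = 2.23763
  0.131·log₂(0.131/0.567) = -0.27691
D(P‖Q) = 1.8649 bits.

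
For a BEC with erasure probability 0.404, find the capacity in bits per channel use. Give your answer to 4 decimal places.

Binary erasure channel: capacity C = 1 − ε.
C = 1 − 0.404 = 0.5960 bits per channel use.

0.5960 bits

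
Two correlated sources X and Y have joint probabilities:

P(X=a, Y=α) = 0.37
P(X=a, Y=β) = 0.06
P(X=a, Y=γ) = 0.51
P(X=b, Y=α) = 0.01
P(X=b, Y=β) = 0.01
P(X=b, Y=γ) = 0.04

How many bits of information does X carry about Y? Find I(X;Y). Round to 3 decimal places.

Marginals: p(X) = (0.9400, 0.0600), p(Y) = (0.3800, 0.0700, 0.5500).
I(X;Y) = Σ p(x,y)·log₂[p(x,y)/(p(x)p(y))].
  (a,α): 0.37·log₂(1.0358) = 0.0188
  (a,β): 0.06·log₂(0.9119) = -0.0080
  (a,γ): 0.51·log₂(0.9865) = -0.0100
  (b,α): 0.01·log₂(0.4386) = -0.0119
  (b,β): 0.01·log₂(2.3810) = 0.0125
  (b,γ): 0.04·log₂(1.2121) = 0.0111
Sum = 0.013 bits.

0.013 bits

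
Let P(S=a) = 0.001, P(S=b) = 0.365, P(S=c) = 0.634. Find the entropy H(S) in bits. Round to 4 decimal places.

H(S) = −Σ p·log₂ p.
  −(0.001)·log₂(0.001) = 0.00997
  −(0.365)·log₂(0.365) = 0.53072
  −(0.634)·log₂(0.634) = 0.41682
Sum: 0.00997 + 0.53072 + 0.41682 = 0.9575 bits.

0.9575 bits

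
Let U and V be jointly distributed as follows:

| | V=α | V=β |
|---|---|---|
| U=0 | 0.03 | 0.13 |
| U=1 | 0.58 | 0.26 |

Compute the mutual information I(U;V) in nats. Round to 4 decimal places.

Marginals: p(U) = (0.1600, 0.8400), p(V) = (0.6100, 0.3900).
I(U;V) = Σ p(x,y)·ln[p(x,y)/(p(x)p(y))].
  (0,α): 0.03·ln(0.3074) = -0.03539
  (0,β): 0.13·ln(2.0833) = 0.09542
  (1,α): 0.58·ln(1.1319) = 0.07188
  (1,β): 0.26·ln(0.7937) = -0.06009
Sum = 0.0718 nats.

0.0718 nats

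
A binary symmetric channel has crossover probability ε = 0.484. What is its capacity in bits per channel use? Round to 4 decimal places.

0.0007 bits

Binary symmetric channel: C = 1 − h₂(ε) where h₂ is the binary entropy function.
h₂(0.484) = −0.484·log₂0.484 − 0.516·log₂0.516 = 0.9993.
C = 1 − 0.9993 = 0.0007 bits per channel use.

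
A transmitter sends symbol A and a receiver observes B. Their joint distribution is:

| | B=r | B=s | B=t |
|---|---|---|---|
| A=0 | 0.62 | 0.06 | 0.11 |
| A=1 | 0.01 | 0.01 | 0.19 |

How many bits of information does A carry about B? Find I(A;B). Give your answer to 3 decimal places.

0.342 bits

Marginals: p(A) = (0.7900, 0.2100), p(B) = (0.6300, 0.0700, 0.3000).
I(A;B) = H(A) + H(B) − H(A,B).
H(A) = 0.7415, H(B) = 1.2096, H(A,B) = 1.6095.
I(A;B) = 0.7415 + 1.2096 − 1.6095 = 0.342 bits.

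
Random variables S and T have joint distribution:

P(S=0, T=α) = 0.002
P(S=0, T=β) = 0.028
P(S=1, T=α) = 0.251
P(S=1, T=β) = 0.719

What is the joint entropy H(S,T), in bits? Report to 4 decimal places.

H(S,T) = −Σ p(x,y)·log₂ p(x,y) over all 4 cells.
  cell (0,α): −0.002·log₂0.002 = 0.01793
  cell (0,β): −0.028·log₂0.028 = 0.14444
  cell (1,α): −0.251·log₂0.251 = 0.50055
  cell (1,β): −0.719·log₂0.719 = 0.34220
Sum = 1.0051 bits.

1.0051 bits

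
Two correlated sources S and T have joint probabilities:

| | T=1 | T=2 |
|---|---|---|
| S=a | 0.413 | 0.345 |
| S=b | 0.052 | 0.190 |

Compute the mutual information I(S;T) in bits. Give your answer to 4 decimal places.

Marginals: p(S) = (0.7580, 0.2420), p(T) = (0.4650, 0.5350).
I(S;T) = Σ p(x,y)·log₂[p(x,y)/(p(x)p(y))].
  (a,1): 0.413·log₂(1.1717) = 0.09443
  (a,2): 0.345·log₂(0.8507) = -0.08046
  (b,1): 0.052·log₂(0.4621) = -0.05791
  (b,2): 0.190·log₂(1.4675) = 0.10514
Sum = 0.0612 bits.

0.0612 bits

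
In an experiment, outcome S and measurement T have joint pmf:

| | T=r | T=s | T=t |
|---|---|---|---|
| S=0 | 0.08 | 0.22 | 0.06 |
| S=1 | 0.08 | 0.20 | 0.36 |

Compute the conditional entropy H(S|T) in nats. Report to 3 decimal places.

0.574 nats

Chain rule: H(S|T) = H(S,T) − H(T).
Marginals: p(S) = (0.3600, 0.6400), p(T) = (0.1600, 0.4200, 0.4200).
H(S,T) = 1.5957 nats; H(T) = 1.0219 nats.
H(S|T) = 1.5957 − 1.0219 = 0.574 nats.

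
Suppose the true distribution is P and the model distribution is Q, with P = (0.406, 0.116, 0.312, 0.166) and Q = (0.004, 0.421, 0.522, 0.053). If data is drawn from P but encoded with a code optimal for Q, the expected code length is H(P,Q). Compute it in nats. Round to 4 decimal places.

3.0325 nats

H(P,Q) = −Σ p·ln q.
  −0.406·ln(0.004) = 2.24171
  −0.116·ln(0.421) = 0.10035
  −0.312·ln(0.522) = 0.20283
  −0.166·ln(0.053) = 0.48762
H(P,Q) = 3.0325 nats.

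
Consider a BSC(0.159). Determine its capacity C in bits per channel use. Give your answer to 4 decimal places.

0.3681 bits

Binary symmetric channel: C = 1 − h₂(ε) where h₂ is the binary entropy function.
h₂(0.159) = −0.159·log₂0.159 − 0.841·log₂0.841 = 0.6319.
C = 1 − 0.6319 = 0.3681 bits per channel use.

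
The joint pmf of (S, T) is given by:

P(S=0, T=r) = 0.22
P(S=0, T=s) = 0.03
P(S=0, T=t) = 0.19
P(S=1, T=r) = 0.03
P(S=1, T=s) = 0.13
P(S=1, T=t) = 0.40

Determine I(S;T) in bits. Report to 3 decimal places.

0.211 bits

Marginals: p(S) = (0.4400, 0.5600), p(T) = (0.2500, 0.1600, 0.5900).
I(S;T) = H(S) + H(T) − H(S,T).
H(S) = 0.9896, H(T) = 1.3721, H(S,T) = 2.1507.
I(S;T) = 0.9896 + 1.3721 − 2.1507 = 0.211 bits.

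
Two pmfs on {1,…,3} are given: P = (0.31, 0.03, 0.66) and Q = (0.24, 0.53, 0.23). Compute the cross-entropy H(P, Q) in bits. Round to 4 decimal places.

H(P,Q) = −Σ p·log₂ q.
  −0.31·log₂(0.24) = 0.63826
  −0.03·log₂(0.53) = 0.02748
  −0.66·log₂(0.23) = 1.39939
H(P,Q) = 2.0651 bits.

2.0651 bits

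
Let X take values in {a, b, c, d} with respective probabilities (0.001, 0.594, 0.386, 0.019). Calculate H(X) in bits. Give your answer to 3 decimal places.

1.095 bits

H(X) = −Σ p·log₂ p.
  −(0.001)·log₂(0.001) = 0.0100
  −(0.594)·log₂(0.594) = 0.4464
  −(0.386)·log₂(0.386) = 0.5301
  −(0.019)·log₂(0.019) = 0.1086
Sum: 0.0100 + 0.4464 + 0.5301 + 0.1086 = 1.095 bits.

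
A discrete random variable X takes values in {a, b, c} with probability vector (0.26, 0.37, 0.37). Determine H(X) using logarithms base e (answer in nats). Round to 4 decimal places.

H(X) = −Σ p·ln p.
  −(0.26)·ln(0.26) = 0.35024
  −(0.37)·ln(0.37) = 0.36787
  −(0.37)·ln(0.37) = 0.36787
Sum: 0.35024 + 0.36787 + 0.36787 = 1.0860 nats.

1.0860 nats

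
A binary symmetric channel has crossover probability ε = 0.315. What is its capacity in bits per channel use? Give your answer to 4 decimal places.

Binary symmetric channel: C = 1 − h₂(ε) where h₂ is the binary entropy function.
h₂(0.315) = −0.315·log₂0.315 − 0.685·log₂0.685 = 0.8989.
C = 1 − 0.8989 = 0.1011 bits per channel use.

0.1011 bits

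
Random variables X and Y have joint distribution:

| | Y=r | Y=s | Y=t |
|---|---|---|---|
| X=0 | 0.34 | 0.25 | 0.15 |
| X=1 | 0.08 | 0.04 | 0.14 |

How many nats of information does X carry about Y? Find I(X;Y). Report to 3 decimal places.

0.051 nats

Marginals: p(X) = (0.7400, 0.2600), p(Y) = (0.4200, 0.2900, 0.2900).
I(X;Y) = Σ p(x,y)·ln[p(x,y)/(p(x)p(y))].
  (0,r): 0.34·ln(1.0940) = 0.0305
  (0,s): 0.25·ln(1.1650) = 0.0382
  (0,t): 0.15·ln(0.6990) = -0.0537
  (1,r): 0.08·ln(0.7326) = -0.0249
  (1,s): 0.04·ln(0.5305) = -0.0254
  (1,t): 0.14·ln(1.8568) = 0.0866
Sum = 0.051 nats.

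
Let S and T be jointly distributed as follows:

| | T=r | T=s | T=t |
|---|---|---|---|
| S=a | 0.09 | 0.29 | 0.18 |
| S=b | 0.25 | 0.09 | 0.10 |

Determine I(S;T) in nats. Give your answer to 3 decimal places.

0.099 nats

Marginals: p(S) = (0.5600, 0.4400), p(T) = (0.3400, 0.3800, 0.2800).
I(S;T) = Σ p(x,y)·ln[p(x,y)/(p(x)p(y))].
  (a,r): 0.09·ln(0.4727) = -0.0674
  (a,s): 0.29·ln(1.3628) = 0.0898
  (a,t): 0.18·ln(1.1480) = 0.0248
  (b,r): 0.25·ln(1.6711) = 0.1284
  (b,s): 0.09·ln(0.5383) = -0.0557
  (b,t): 0.10·ln(0.8117) = -0.0209
Sum = 0.099 nats.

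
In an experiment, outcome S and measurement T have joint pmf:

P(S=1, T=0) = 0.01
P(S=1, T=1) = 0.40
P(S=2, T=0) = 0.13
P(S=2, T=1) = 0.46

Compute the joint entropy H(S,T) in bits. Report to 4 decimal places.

1.4932 bits

H(S,T) = −Σ p(x,y)·log₂ p(x,y) over all 4 cells.
  cell (1,0): −0.01·log₂0.01 = 0.06644
  cell (1,1): −0.40·log₂0.40 = 0.52877
  cell (2,0): −0.13·log₂0.13 = 0.38264
  cell (2,1): −0.46·log₂0.46 = 0.51534
Sum = 1.4932 bits.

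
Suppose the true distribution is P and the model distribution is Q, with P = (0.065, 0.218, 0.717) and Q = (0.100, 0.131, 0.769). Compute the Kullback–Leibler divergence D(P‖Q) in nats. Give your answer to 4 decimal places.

D(P‖Q) = Σ p·ln(p/q).
  0.065·ln(0.065/0.100) = -0.02800
  0.218·ln(0.218/0.131) = 0.11103
  0.717·ln(0.717/0.769) = -0.05020
D(P‖Q) = 0.0328 nats.

0.0328 nats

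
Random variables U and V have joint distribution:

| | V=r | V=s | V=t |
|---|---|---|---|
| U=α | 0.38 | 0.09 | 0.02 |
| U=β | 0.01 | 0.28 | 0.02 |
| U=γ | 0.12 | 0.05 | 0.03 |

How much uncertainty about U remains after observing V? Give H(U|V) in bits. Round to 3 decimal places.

1.095 bits

Chain rule: H(U|V) = H(U,V) − H(V).
Marginals: p(U) = (0.4900, 0.3100, 0.2000), p(V) = (0.5100, 0.4200, 0.0700).
H(U,V) = 2.3845 bits; H(V) = 1.2896 bits.
H(U|V) = 2.3845 − 1.2896 = 1.095 bits.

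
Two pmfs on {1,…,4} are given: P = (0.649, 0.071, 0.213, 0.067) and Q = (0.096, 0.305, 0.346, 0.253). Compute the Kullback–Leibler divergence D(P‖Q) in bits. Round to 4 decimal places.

D(P‖Q) = Σ p·log₂(p/q).
  0.649·log₂(0.649/0.096) = 1.78937
  0.071·log₂(0.071/0.305) = -0.14931
  0.213·log₂(0.213/0.346) = -0.14908
  0.067·log₂(0.067/0.253) = -0.12843
D(P‖Q) = 1.3625 bits.

1.3625 bits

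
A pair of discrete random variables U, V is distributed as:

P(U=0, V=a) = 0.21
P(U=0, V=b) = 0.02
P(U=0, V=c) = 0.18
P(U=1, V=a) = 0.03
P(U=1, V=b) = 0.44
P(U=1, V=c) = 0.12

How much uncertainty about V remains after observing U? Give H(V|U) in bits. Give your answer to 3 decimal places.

1.094 bits

Marginals: p(U) = (0.4100, 0.5900), p(V) = (0.2400, 0.4600, 0.3000).
H(V|U) = Σ p(U) · H(V|U=·).
  U=0: p=0.4100, H(V|U=0) = 1.2283
  U=1: p=0.5900, H(V|U=1) = 1.0015
Weighted sum = 1.094 bits.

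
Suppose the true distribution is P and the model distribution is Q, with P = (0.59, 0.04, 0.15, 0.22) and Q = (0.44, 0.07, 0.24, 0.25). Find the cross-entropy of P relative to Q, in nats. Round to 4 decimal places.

1.1098 nats

H(P,Q) = −Σ p·ln q.
  −0.59·ln(0.44) = 0.48438
  −0.04·ln(0.07) = 0.10637
  −0.15·ln(0.24) = 0.21407
  −0.22·ln(0.25) = 0.30498
H(P,Q) = 1.1098 nats.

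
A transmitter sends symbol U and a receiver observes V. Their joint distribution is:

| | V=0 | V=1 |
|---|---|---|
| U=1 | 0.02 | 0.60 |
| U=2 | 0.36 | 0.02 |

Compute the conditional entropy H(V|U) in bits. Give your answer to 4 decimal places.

0.2405 bits

Marginals: p(U) = (0.6200, 0.3800), p(V) = (0.3800, 0.6200).
H(V|U) = Σ p(U) · H(V|U=·).
  U=1: p=0.6200, H(V|U=1) = 0.2056
  U=2: p=0.3800, H(V|U=2) = 0.2975
Weighted sum = 0.2405 bits.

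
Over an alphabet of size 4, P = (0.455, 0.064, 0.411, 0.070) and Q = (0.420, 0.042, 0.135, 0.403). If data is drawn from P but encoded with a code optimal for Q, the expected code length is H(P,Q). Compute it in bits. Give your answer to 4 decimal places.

2.1413 bits

H(P,Q) = −Σ p·log₂ q.
  −0.455·log₂(0.420) = 0.56945
  −0.064·log₂(0.042) = 0.29270
  −0.411·log₂(0.135) = 1.18737
  −0.070·log₂(0.403) = 0.09178
H(P,Q) = 2.1413 bits.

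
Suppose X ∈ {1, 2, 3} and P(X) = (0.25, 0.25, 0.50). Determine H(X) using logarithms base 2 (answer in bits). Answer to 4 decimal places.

1.5000 bits

H(X) = −Σ p·log₂ p.
  −(0.25)·log₂(0.25) = 0.50000
  −(0.25)·log₂(0.25) = 0.50000
  −(0.50)·log₂(0.50) = 0.50000
Sum: 0.50000 + 0.50000 + 0.50000 = 1.5000 bits.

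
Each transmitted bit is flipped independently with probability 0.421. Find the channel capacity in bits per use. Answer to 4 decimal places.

Binary symmetric channel: C = 1 − h₂(ε) where h₂ is the binary entropy function.
h₂(0.421) = −0.421·log₂0.421 − 0.579·log₂0.579 = 0.9819.
C = 1 − 0.9819 = 0.0181 bits per channel use.

0.0181 bits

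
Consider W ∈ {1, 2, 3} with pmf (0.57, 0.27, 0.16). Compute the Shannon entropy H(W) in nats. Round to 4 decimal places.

H(W) = −Σ p·ln p.
  −(0.57)·ln(0.57) = 0.32041
  −(0.27)·ln(0.27) = 0.35352
  −(0.16)·ln(0.16) = 0.29321
Sum: 0.32041 + 0.35352 + 0.29321 = 0.9671 nats.

0.9671 nats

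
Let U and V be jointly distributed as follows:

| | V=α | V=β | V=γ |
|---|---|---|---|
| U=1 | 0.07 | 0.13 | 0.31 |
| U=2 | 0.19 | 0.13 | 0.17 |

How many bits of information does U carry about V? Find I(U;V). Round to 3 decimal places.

0.071 bits

Marginals: p(U) = (0.5100, 0.4900), p(V) = (0.2600, 0.2600, 0.4800).
I(U;V) = H(U) + H(V) − H(U,V).
H(U) = 0.9997, H(V) = 1.5188, H(U,V) = 2.4475.
I(U;V) = 0.9997 + 1.5188 − 2.4475 = 0.071 bits.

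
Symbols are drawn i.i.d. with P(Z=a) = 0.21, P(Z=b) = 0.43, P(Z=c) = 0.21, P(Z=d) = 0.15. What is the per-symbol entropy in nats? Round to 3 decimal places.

1.303 nats

H(Z) = −Σ p·ln p.
  −(0.21)·ln(0.21) = 0.3277
  −(0.43)·ln(0.43) = 0.3629
  −(0.21)·ln(0.21) = 0.3277
  −(0.15)·ln(0.15) = 0.2846
Sum: 0.3277 + 0.3629 + 0.3277 + 0.2846 = 1.303 nats.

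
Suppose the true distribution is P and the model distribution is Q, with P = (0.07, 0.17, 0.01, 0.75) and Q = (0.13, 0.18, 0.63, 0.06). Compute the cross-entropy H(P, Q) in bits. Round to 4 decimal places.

H(P,Q) = −Σ p·log₂ q.
  −0.07·log₂(0.13) = 0.20604
  −0.17·log₂(0.18) = 0.42057
  −0.01·log₂(0.63) = 0.00667
  −0.75·log₂(0.06) = 3.04417
H(P,Q) = 3.6774 bits.

3.6774 bits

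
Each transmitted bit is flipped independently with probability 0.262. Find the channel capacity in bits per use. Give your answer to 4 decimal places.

0.1703 bits

Binary symmetric channel: C = 1 − h₂(ε) where h₂ is the binary entropy function.
h₂(0.262) = −0.262·log₂0.262 − 0.738·log₂0.738 = 0.8297.
C = 1 − 0.8297 = 0.1703 bits per channel use.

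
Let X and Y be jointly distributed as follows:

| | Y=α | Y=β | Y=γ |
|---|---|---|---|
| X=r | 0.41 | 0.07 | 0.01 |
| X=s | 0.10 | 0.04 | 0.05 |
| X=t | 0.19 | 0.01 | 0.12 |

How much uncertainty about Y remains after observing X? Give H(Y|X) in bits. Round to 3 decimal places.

Chain rule: H(Y|X) = H(X,Y) − H(X).
Marginals: p(X) = (0.4900, 0.1900, 0.3200), p(Y) = (0.7000, 0.1200, 0.1800).
H(X,Y) = 2.4852 bits; H(X) = 1.4855 bits.
H(Y|X) = 2.4852 − 1.4855 = 1.000 bits.

1.000 bits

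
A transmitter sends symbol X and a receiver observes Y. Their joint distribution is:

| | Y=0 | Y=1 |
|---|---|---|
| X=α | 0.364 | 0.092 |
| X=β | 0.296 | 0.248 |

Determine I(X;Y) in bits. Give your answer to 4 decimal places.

Marginals: p(X) = (0.4560, 0.5440), p(Y) = (0.6600, 0.3400).
I(X;Y) = H(X) + H(Y) − H(X,Y).
H(X) = 0.9944, H(Y) = 0.9248, H(X,Y) = 1.8661.
I(X;Y) = 0.9944 + 0.9248 − 1.8661 = 0.0531 bits.

0.0531 bits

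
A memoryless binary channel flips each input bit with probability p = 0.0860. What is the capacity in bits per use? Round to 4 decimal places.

0.5770 bits

Binary symmetric channel: C = 1 − h₂(ε) where h₂ is the binary entropy function.
h₂(0.0860) = −0.0860·log₂0.0860 − 0.9140·log₂0.9140 = 0.4230.
C = 1 − 0.4230 = 0.5770 bits per channel use.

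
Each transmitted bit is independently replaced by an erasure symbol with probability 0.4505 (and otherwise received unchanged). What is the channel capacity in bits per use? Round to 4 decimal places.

0.5495 bits

Binary erasure channel: capacity C = 1 − ε.
C = 1 − 0.4505 = 0.5495 bits per channel use.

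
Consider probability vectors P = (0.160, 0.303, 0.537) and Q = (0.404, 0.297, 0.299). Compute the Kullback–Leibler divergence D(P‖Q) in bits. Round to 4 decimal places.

D(P‖Q) = Σ p·log₂(p/q).
  0.160·log₂(0.160/0.404) = -0.21381
  0.303·log₂(0.303/0.297) = 0.00874
  0.537·log₂(0.537/0.299) = 0.45365
D(P‖Q) = 0.2486 bits.

0.2486 bits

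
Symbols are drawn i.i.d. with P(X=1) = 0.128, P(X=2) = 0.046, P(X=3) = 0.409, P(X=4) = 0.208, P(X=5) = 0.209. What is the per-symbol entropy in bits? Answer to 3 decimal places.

H(X) = −Σ p·log₂ p.
  −(0.128)·log₂(0.128) = 0.3796
  −(0.046)·log₂(0.046) = 0.2043
  −(0.409)·log₂(0.409) = 0.5275
  −(0.208)·log₂(0.208) = 0.4712
  −(0.209)·log₂(0.209) = 0.4720
Sum: 0.3796 + 0.2043 + 0.5275 + 0.4712 + 0.4720 = 2.055 bits.

2.055 bits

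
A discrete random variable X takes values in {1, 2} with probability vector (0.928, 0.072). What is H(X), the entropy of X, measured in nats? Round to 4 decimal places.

0.2588 nats

H(X) = −Σ p·ln p.
  −(0.928)·ln(0.928) = 0.06934
  −(0.072)·ln(0.072) = 0.18944
Sum: 0.06934 + 0.18944 = 0.2588 nats.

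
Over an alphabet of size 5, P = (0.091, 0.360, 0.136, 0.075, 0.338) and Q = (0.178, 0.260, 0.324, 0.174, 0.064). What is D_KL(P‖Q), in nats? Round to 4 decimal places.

0.4374 nats

D(P‖Q) = Σ p·ln(p/q).
  0.091·ln(0.091/0.178) = -0.06105
  0.360·ln(0.360/0.260) = 0.11715
  0.136·ln(0.136/0.324) = -0.11806
  0.075·ln(0.075/0.174) = -0.06312
  0.338·ln(0.338/0.064) = 0.56249
D(P‖Q) = 0.4374 nats.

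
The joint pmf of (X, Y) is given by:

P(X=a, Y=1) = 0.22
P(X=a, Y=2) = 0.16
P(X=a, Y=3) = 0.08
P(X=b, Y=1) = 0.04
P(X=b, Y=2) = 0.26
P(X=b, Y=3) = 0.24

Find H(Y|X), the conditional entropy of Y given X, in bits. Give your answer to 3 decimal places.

1.385 bits

Marginals: p(X) = (0.4600, 0.5400), p(Y) = (0.2600, 0.4200, 0.3200).
H(Y|X) = Σ p(X) · H(Y|X=·).
  X=a: p=0.4600, H(Y|X=a) = 1.4777
  X=b: p=0.5400, H(Y|X=b) = 1.3058
Weighted sum = 1.385 bits.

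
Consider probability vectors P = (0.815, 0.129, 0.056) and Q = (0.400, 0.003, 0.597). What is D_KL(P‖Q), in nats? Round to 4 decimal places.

D(P‖Q) = Σ p·ln(p/q).
  0.815·ln(0.815/0.400) = 0.58005
  0.129·ln(0.129/0.003) = 0.48519
  0.056·ln(0.056/0.597) = -0.13253
D(P‖Q) = 0.9327 nats.

0.9327 nats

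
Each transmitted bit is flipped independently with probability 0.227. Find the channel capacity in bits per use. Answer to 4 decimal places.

0.2273 bits

Binary symmetric channel: C = 1 − h₂(ε) where h₂ is the binary entropy function.
h₂(0.227) = −0.227·log₂0.227 − 0.773·log₂0.773 = 0.7727.
C = 1 − 0.7727 = 0.2273 bits per channel use.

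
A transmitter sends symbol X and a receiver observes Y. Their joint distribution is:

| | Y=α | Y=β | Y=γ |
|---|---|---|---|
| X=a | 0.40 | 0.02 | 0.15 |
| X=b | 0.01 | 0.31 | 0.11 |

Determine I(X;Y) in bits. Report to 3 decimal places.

Marginals: p(X) = (0.5700, 0.4300), p(Y) = (0.4100, 0.3300, 0.2600).
I(X;Y) = H(X) + H(Y) − H(X,Y).
H(X) = 0.9858, H(Y) = 1.5605, H(X,Y) = 1.9927.
I(X;Y) = 0.9858 + 1.5605 − 1.9927 = 0.554 bits.

0.554 bits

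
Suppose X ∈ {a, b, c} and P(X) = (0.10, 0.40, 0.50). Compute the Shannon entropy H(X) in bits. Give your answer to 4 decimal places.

1.3610 bits

H(X) = −Σ p·log₂ p.
  −(0.10)·log₂(0.10) = 0.33219
  −(0.40)·log₂(0.40) = 0.52877
  −(0.50)·log₂(0.50) = 0.50000
Sum: 0.33219 + 0.52877 + 0.50000 = 1.3610 bits.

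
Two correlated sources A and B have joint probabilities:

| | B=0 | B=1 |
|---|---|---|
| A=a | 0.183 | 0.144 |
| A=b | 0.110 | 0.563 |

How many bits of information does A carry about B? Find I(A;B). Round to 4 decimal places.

Marginals: p(A) = (0.3270, 0.6730), p(B) = (0.2930, 0.7070).
I(A;B) = Σ p(x,y)·log₂[p(x,y)/(p(x)p(y))].
  (a,0): 0.183·log₂(1.9100) = 0.17085
  (a,1): 0.144·log₂(0.6229) = -0.09835
  (b,0): 0.110·log₂(0.5578) = -0.09263
  (b,1): 0.563·log₂(1.1832) = 0.13667
Sum = 0.1165 bits.

0.1165 bits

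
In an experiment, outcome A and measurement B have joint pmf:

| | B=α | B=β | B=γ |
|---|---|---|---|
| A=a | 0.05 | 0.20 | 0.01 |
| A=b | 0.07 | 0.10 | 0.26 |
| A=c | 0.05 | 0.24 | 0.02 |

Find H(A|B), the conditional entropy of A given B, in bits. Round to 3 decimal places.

1.244 bits

Marginals: p(A) = (0.2600, 0.4300, 0.3100), p(B) = (0.1700, 0.5400, 0.2900).
H(A|B) = Σ p(B) · H(A|B=·).
  B=α: p=0.1700, H(A|B=α) = 1.5657
  B=β: p=0.5400, H(A|B=β) = 1.5012
  B=γ: p=0.2900, H(A|B=γ) = 0.5748
Weighted sum = 1.244 bits.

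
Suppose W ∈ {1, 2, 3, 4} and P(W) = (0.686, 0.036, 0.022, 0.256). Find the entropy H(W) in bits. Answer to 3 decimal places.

1.170 bits

H(W) = −Σ p·log₂ p.
  −(0.686)·log₂(0.686) = 0.3730
  −(0.036)·log₂(0.036) = 0.1727
  −(0.022)·log₂(0.022) = 0.1211
  −(0.256)·log₂(0.256) = 0.5032
Sum: 0.3730 + 0.1727 + 0.1211 + 0.5032 = 1.170 bits.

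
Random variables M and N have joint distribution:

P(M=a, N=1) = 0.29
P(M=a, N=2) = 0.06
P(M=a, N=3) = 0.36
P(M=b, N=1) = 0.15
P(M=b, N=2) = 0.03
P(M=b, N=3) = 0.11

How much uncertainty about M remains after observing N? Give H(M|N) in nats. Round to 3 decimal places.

Chain rule: H(M|N) = H(M,N) − H(N).
Marginals: p(M) = (0.7100, 0.2900), p(N) = (0.4400, 0.0900, 0.4700).
H(M,N) = 1.5281 nats; H(N) = 0.9328 nats.
H(M|N) = 1.5281 − 0.9328 = 0.595 nats.

0.595 nats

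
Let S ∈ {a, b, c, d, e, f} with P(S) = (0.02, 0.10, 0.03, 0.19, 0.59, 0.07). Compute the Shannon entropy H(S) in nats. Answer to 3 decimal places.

1.227 nats

H(S) = −Σ p·ln p.
  −(0.02)·ln(0.02) = 0.0782
  −(0.10)·ln(0.10) = 0.2303
  −(0.03)·ln(0.03) = 0.1052
  −(0.19)·ln(0.19) = 0.3155
  −(0.59)·ln(0.59) = 0.3113
  −(0.07)·ln(0.07) = 0.1861
Sum: 0.0782 + 0.2303 + 0.1052 + 0.3155 + 0.3113 + 0.1861 = 1.227 nats.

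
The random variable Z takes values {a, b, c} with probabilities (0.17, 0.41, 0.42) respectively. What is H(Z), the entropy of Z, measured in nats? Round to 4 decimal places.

H(Z) = −Σ p·ln p.
  −(0.17)·ln(0.17) = 0.30123
  −(0.41)·ln(0.41) = 0.36556
  −(0.42)·ln(0.42) = 0.36435
Sum: 0.30123 + 0.36556 + 0.36435 = 1.0311 nats.

1.0311 nats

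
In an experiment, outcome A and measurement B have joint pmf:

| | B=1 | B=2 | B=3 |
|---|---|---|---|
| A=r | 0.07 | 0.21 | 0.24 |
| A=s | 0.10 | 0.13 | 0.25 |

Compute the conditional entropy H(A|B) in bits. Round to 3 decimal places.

0.982 bits

Marginals: p(A) = (0.5200, 0.4800), p(B) = (0.1700, 0.3400, 0.4900).
H(A|B) = Σ p(B) · H(A|B=·).
  B=1: p=0.1700, H(A|B=1) = 0.9774
  B=2: p=0.3400, H(A|B=2) = 0.9597
  B=3: p=0.4900, H(A|B=3) = 0.9997
Weighted sum = 0.982 bits.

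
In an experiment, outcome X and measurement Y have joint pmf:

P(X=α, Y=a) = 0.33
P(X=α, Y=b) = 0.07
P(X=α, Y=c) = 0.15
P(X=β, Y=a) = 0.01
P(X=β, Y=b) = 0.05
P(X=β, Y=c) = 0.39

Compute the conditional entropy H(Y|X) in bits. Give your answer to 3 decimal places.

1.026 bits

Marginals: p(X) = (0.5500, 0.4500), p(Y) = (0.3400, 0.1200, 0.5400).
H(Y|X) = Σ p(X) · H(Y|X=·).
  X=α: p=0.5500, H(Y|X=α) = 1.3319
  X=β: p=0.4500, H(Y|X=β) = 0.6532
Weighted sum = 1.026 bits.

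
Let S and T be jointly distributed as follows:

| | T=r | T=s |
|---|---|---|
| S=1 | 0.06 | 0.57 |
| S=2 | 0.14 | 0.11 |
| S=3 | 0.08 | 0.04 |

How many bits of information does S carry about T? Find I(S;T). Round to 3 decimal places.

0.212 bits

Marginals: p(S) = (0.6300, 0.2500, 0.1200), p(T) = (0.2800, 0.7200).
I(S;T) = H(S) + H(T) − H(S,T).
H(S) = 1.2870, H(T) = 0.8555, H(S,T) = 1.9304.
I(S;T) = 1.2870 + 0.8555 − 1.9304 = 0.212 bits.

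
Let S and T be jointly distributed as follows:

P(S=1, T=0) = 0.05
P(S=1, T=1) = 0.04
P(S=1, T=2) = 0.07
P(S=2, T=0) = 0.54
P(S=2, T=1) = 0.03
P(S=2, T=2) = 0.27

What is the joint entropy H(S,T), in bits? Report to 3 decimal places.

1.812 bits

H(S,T) = −Σ p(x,y)·log₂ p(x,y) over all 6 cells.
  cell (1,0): −0.05·log₂0.05 = 0.2161
  cell (1,1): −0.04·log₂0.04 = 0.1858
  cell (1,2): −0.07·log₂0.07 = 0.2686
  cell (2,0): −0.54·log₂0.54 = 0.4800
  cell (2,1): −0.03·log₂0.03 = 0.1518
  cell (2,2): −0.27·log₂0.27 = 0.5100
Sum = 1.812 bits.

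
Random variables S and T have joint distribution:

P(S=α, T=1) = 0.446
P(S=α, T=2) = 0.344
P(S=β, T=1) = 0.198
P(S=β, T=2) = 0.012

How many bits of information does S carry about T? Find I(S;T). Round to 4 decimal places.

0.0925 bits

Marginals: p(S) = (0.7900, 0.2100), p(T) = (0.6440, 0.3560).
I(S;T) = Σ p(x,y)·log₂[p(x,y)/(p(x)p(y))].
  (α,1): 0.446·log₂(0.8766) = -0.08471
  (α,2): 0.344·log₂(1.2232) = 0.09997
  (β,1): 0.198·log₂(1.4641) = 0.10890
  (β,2): 0.012·log₂(0.1605) = -0.03167
Sum = 0.0925 bits.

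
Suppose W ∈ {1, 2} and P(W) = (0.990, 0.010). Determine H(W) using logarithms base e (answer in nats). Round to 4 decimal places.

H(W) = −Σ p·ln p.
  −(0.990)·ln(0.990) = 0.00995
  −(0.010)·ln(0.010) = 0.04605
Sum: 0.00995 + 0.04605 = 0.0560 nats.

0.0560 nats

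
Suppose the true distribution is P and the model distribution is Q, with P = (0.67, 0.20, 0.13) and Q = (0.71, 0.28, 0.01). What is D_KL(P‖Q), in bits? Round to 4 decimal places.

D(P‖Q) = Σ p·log₂(p/q).
  0.67·log₂(0.67/0.71) = -0.05605
  0.20·log₂(0.20/0.28) = -0.09709
  0.13·log₂(0.13/0.01) = 0.48106
D(P‖Q) = 0.3279 bits.

0.3279 bits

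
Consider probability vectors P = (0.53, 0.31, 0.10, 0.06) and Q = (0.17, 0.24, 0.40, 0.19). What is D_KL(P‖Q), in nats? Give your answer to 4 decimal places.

0.4742 nats

D(P‖Q) = Σ p·ln(p/q).
  0.53·ln(0.53/0.17) = 0.60265
  0.31·ln(0.31/0.24) = 0.07934
  0.10·ln(0.10/0.40) = -0.13863
  0.06·ln(0.06/0.19) = -0.06916
D(P‖Q) = 0.4742 nats.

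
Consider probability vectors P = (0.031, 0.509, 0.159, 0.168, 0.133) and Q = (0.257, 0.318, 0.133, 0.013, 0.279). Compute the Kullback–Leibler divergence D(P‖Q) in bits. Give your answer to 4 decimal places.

D(P‖Q) = Σ p·log₂(p/q).
  0.031·log₂(0.031/0.257) = -0.09459
  0.509·log₂(0.509/0.318) = 0.34543
  0.159·log₂(0.159/0.133) = 0.04096
  0.168·log₂(0.168/0.013) = 0.62024
  0.133·log₂(0.133/0.279) = -0.14216
D(P‖Q) = 0.7699 bits.

0.7699 bits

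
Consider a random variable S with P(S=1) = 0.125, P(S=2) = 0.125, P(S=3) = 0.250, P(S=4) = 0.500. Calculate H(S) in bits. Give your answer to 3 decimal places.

H(S) = −Σ p·log₂ p.
  −(0.125)·log₂(0.125) = 0.3750
  −(0.125)·log₂(0.125) = 0.3750
  −(0.250)·log₂(0.250) = 0.5000
  −(0.500)·log₂(0.500) = 0.5000
Sum: 0.3750 + 0.3750 + 0.5000 + 0.5000 = 1.750 bits.

1.750 bits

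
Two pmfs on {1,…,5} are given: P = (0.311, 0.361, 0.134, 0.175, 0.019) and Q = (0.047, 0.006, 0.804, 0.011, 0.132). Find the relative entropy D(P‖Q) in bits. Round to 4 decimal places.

D(P‖Q) = Σ p·log₂(p/q).
  0.311·log₂(0.311/0.047) = 0.84784
  0.361·log₂(0.361/0.006) = 2.13383
  0.134·log₂(0.134/0.804) = -0.34638
  0.175·log₂(0.175/0.011) = 0.69856
  0.019·log₂(0.019/0.132) = -0.05313
D(P‖Q) = 3.2807 bits.

3.2807 bits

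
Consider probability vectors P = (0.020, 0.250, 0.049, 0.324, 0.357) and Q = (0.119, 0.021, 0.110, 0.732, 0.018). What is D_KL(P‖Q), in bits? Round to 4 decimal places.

D(P‖Q) = Σ p·log₂(p/q).
  0.020·log₂(0.020/0.119) = -0.05146
  0.250·log₂(0.250/0.021) = 0.89337
  0.049·log₂(0.049/0.110) = -0.05717
  0.324·log₂(0.324/0.732) = -0.38098
  0.357·log₂(0.357/0.018) = 1.53862
D(P‖Q) = 1.9424 bits.

1.9424 bits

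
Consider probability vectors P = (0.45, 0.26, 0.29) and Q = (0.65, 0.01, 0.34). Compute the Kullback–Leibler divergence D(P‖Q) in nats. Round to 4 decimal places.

D(P‖Q) = Σ p·ln(p/q).
  0.45·ln(0.45/0.65) = -0.16548
  0.26·ln(0.26/0.01) = 0.84711
  0.29·ln(0.29/0.34) = -0.04613
D(P‖Q) = 0.6355 nats.

0.6355 nats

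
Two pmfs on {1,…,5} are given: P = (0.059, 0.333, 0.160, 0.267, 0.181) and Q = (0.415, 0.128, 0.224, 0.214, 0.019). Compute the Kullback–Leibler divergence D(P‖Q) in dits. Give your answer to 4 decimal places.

0.2678 dits

D(P‖Q) = Σ p·log₁₀(p/q).
  0.059·log₁₀(0.059/0.415) = -0.04998
  0.333·log₁₀(0.333/0.128) = 0.13827
  0.160·log₁₀(0.160/0.224) = -0.02338
  0.267·log₁₀(0.267/0.214) = 0.02566
  0.181·log₁₀(0.181/0.019) = 0.17719
D(P‖Q) = 0.2678 dits.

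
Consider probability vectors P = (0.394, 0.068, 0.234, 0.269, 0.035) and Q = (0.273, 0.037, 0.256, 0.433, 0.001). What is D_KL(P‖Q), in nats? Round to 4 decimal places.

D(P‖Q) = Σ p·ln(p/q).
  0.394·ln(0.394/0.273) = 0.14455
  0.068·ln(0.068/0.037) = 0.04138
  0.234·ln(0.234/0.256) = -0.02103
  0.269·ln(0.269/0.433) = -0.12805
  0.035·ln(0.035/0.001) = 0.12444
D(P‖Q) = 0.1613 nats.

0.1613 nats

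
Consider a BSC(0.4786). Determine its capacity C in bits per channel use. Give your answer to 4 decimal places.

Binary symmetric channel: C = 1 − h₂(ε) where h₂ is the binary entropy function.
h₂(0.4786) = −0.4786·log₂0.4786 − 0.5214·log₂0.5214 = 0.9987.
C = 1 − 0.9987 = 0.0013 bits per channel use.

0.0013 bits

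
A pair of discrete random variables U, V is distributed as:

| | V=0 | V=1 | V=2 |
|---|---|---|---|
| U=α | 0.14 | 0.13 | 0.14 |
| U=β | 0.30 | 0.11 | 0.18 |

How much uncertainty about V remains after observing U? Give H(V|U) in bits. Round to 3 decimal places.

1.517 bits

Chain rule: H(V|U) = H(U,V) − H(U).
Marginals: p(U) = (0.4100, 0.5900), p(V) = (0.4400, 0.2400, 0.3200).
H(U,V) = 2.4935 bits; H(U) = 0.9765 bits.
H(V|U) = 2.4935 − 0.9765 = 1.517 bits.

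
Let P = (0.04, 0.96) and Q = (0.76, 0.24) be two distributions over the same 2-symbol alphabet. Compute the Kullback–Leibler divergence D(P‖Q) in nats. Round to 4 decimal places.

1.2131 nats

D(P‖Q) = Σ p·ln(p/q).
  0.04·ln(0.04/0.76) = -0.11778
  0.96·ln(0.96/0.24) = 1.33084
D(P‖Q) = 1.2131 nats.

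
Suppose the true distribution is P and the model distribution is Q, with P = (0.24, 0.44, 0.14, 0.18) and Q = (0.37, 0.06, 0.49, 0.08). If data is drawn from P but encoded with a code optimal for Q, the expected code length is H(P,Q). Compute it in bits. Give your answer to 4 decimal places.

2.9301 bits

H(P,Q) = −Σ p·log₂ q.
  −0.24·log₂(0.37) = 0.34426
  −0.44·log₂(0.06) = 1.78591
  −0.14·log₂(0.49) = 0.14408
  −0.18·log₂(0.08) = 0.65589
H(P,Q) = 2.9301 bits.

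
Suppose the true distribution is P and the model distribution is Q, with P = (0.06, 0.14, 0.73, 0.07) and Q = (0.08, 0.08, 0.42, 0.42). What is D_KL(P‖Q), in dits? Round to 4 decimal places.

D(P‖Q) = Σ p·log₁₀(p/q).
  0.06·log₁₀(0.06/0.08) = -0.00750
  0.14·log₁₀(0.14/0.08) = 0.03403
  0.73·log₁₀(0.73/0.42) = 0.17525
  0.07·log₁₀(0.07/0.42) = -0.05447
D(P‖Q) = 0.1473 dits.

0.1473 dits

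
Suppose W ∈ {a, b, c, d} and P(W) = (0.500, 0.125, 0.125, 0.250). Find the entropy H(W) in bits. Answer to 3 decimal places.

H(W) = −Σ p·log₂ p.
  −(0.500)·log₂(0.500) = 0.5000
  −(0.125)·log₂(0.125) = 0.3750
  −(0.125)·log₂(0.125) = 0.3750
  −(0.250)·log₂(0.250) = 0.5000
Sum: 0.5000 + 0.3750 + 0.3750 + 0.5000 = 1.750 bits.

1.750 bits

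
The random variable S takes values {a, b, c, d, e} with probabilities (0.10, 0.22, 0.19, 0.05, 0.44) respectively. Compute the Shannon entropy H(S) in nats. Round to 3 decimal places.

H(S) = −Σ p·ln p.
  −(0.10)·ln(0.10) = 0.2303
  −(0.22)·ln(0.22) = 0.3331
  −(0.19)·ln(0.19) = 0.3155
  −(0.05)·ln(0.05) = 0.1498
  −(0.44)·ln(0.44) = 0.3612
Sum: 0.2303 + 0.3331 + 0.3155 + 0.1498 + 0.3612 = 1.390 nats.

1.390 nats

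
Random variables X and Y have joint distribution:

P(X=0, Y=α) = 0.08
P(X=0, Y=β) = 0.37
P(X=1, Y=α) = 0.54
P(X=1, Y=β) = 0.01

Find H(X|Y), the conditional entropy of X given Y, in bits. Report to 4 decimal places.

Chain rule: H(X|Y) = H(X,Y) − H(Y).
Marginals: p(X) = (0.4500, 0.5500), p(Y) = (0.6200, 0.3800).
H(X,Y) = 1.3687 bits; H(Y) = 0.9580 bits.
H(X|Y) = 1.3687 − 0.9580 = 0.4107 bits.

0.4107 bits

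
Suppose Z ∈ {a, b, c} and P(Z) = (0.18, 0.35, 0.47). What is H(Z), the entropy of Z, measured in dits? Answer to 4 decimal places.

0.4477 dits

H(Z) = −Σ p·log₁₀ p.
  −(0.18)·log₁₀(0.18) = 0.13405
  −(0.35)·log₁₀(0.35) = 0.15958
  −(0.47)·log₁₀(0.47) = 0.15411
Sum: 0.13405 + 0.15958 + 0.15411 = 0.4477 dits.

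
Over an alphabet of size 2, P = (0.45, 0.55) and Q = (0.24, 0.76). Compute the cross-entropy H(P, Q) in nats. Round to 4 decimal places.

H(P,Q) = −Σ p·ln q.
  −0.45·ln(0.24) = 0.64220
  −0.55·ln(0.76) = 0.15094
H(P,Q) = 0.7931 nats.

0.7931 nats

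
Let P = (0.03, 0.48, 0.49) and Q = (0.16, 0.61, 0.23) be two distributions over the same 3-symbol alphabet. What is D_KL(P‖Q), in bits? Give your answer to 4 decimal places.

0.2962 bits

D(P‖Q) = Σ p·log₂(p/q).
  0.03·log₂(0.03/0.16) = -0.07245
  0.48·log₂(0.48/0.61) = -0.16597
  0.49·log₂(0.49/0.23) = 0.53466
D(P‖Q) = 0.2962 bits.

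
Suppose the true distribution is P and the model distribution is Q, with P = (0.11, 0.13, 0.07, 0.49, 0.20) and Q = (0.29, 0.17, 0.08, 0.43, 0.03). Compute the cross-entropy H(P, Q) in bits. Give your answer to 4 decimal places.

2.3922 bits

H(P,Q) = −Σ p·log₂ q.
  −0.11·log₂(0.29) = 0.19645
  −0.13·log₂(0.17) = 0.33233
  −0.07·log₂(0.08) = 0.25507
  −0.49·log₂(0.43) = 0.59662
  −0.20·log₂(0.03) = 1.01178
H(P,Q) = 2.3922 bits.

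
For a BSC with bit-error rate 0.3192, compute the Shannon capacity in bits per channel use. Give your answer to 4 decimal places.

0.0965 bits

Binary symmetric channel: C = 1 − h₂(ε) where h₂ is the binary entropy function.
h₂(0.3192) = −0.3192·log₂0.3192 − 0.6808·log₂0.6808 = 0.9035.
C = 1 − 0.9035 = 0.0965 bits per channel use.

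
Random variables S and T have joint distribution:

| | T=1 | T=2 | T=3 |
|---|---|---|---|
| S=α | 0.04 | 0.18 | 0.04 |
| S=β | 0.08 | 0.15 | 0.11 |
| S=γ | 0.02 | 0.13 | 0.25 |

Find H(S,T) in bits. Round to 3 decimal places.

H(S,T) = −Σ p(x,y)·log₂ p(x,y) over all 9 cells.
  cell (α,1): −0.04·log₂0.04 = 0.1858
  cell (α,2): −0.18·log₂0.18 = 0.4453
  cell (α,3): −0.04·log₂0.04 = 0.1858
  cell (β,1): −0.08·log₂0.08 = 0.2915
  cell (β,2): −0.15·log₂0.15 = 0.4105
  cell (β,3): −0.11·log₂0.11 = 0.3503
  cell (γ,1): −0.02·log₂0.02 = 0.1129
  cell (γ,2): −0.13·log₂0.13 = 0.3826
  cell (γ,3): −0.25·log₂0.25 = 0.5000
Sum = 2.865 bits.

2.865 bits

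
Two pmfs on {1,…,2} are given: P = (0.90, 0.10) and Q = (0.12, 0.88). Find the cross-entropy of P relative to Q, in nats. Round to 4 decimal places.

1.9210 nats

H(P,Q) = −Σ p·ln q.
  −0.90·ln(0.12) = 1.90824
  −0.10·ln(0.88) = 0.01278
H(P,Q) = 1.9210 nats.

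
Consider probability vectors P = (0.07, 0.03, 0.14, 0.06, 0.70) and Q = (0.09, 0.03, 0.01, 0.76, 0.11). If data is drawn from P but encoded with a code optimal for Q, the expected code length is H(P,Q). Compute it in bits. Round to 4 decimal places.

3.5779 bits

H(P,Q) = −Σ p·log₂ q.
  −0.07·log₂(0.09) = 0.24318
  −0.03·log₂(0.03) = 0.15177
  −0.14·log₂(0.01) = 0.93014
  −0.06·log₂(0.76) = 0.02376
  −0.70·log₂(0.11) = 2.22910
H(P,Q) = 3.5779 bits.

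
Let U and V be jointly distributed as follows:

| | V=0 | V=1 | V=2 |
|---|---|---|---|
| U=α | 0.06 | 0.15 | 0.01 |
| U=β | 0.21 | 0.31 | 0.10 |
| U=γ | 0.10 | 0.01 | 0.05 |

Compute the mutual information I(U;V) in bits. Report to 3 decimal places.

Marginals: p(U) = (0.2200, 0.6200, 0.1600), p(V) = (0.3700, 0.4700, 0.1600).
I(U;V) = Σ p(x,y)·log₂[p(x,y)/(p(x)p(y))].
  (α,0): 0.06·log₂(0.7371) = -0.0264
  (α,1): 0.15·log₂(1.4507) = 0.0805
  (α,2): 0.01·log₂(0.2841) = -0.0182
  (β,0): 0.21·log₂(0.9154) = -0.0268
  (β,1): 0.31·log₂(1.0638) = 0.0277
  (β,2): 0.10·log₂(1.0081) = 0.0012
  (γ,0): 0.10·log₂(1.6892) = 0.0756
  (γ,1): 0.01·log₂(0.1330) = -0.0291
  (γ,2): 0.05·log₂(1.9531) = 0.0483
Sum = 0.133 bits.

0.133 bits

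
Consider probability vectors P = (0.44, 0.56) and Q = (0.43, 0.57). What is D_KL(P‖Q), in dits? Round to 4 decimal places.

0.0001 dits

D(P‖Q) = Σ p·log₁₀(p/q).
  0.44·log₁₀(0.44/0.43) = 0.00439
  0.56·log₁₀(0.56/0.57) = -0.00430
D(P‖Q) = 0.0001 dits.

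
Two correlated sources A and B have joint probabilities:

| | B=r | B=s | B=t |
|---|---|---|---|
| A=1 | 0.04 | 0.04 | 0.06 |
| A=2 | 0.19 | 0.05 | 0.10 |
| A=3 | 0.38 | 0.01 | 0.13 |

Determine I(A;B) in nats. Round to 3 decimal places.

0.072 nats

Marginals: p(A) = (0.1400, 0.3400, 0.5200), p(B) = (0.6100, 0.1000, 0.2900).
I(A;B) = H(A) + H(B) − H(A,B).
H(A) = 0.9821, H(B) = 0.8908, H(A,B) = 1.8009.
I(A;B) = 0.9821 + 0.8908 − 1.8009 = 0.072 nats.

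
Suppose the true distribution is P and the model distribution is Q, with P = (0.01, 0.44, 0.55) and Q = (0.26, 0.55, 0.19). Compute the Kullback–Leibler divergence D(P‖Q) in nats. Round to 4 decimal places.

D(P‖Q) = Σ p·ln(p/q).
  0.01·ln(0.01/0.26) = -0.03258
  0.44·ln(0.44/0.55) = -0.09818
  0.55·ln(0.55/0.19) = 0.58459
D(P‖Q) = 0.4538 nats.

0.4538 nats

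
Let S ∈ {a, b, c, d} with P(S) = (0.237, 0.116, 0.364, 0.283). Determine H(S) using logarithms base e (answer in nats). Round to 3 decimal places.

H(S) = −Σ p·ln p.
  −(0.237)·ln(0.237) = 0.3412
  −(0.116)·ln(0.116) = 0.2499
  −(0.364)·ln(0.364) = 0.3679
  −(0.283)·ln(0.283) = 0.3572
Sum: 0.3412 + 0.2499 + 0.3679 + 0.3572 = 1.316 nats.

1.316 nats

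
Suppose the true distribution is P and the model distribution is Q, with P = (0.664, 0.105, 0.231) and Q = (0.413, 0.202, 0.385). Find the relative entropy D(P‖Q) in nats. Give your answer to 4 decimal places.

0.1286 nats

D(P‖Q) = Σ p·ln(p/q).
  0.664·ln(0.664/0.413) = 0.31529
  0.105·ln(0.105/0.202) = -0.06870
  0.231·ln(0.231/0.385) = -0.11800
D(P‖Q) = 0.1286 nats.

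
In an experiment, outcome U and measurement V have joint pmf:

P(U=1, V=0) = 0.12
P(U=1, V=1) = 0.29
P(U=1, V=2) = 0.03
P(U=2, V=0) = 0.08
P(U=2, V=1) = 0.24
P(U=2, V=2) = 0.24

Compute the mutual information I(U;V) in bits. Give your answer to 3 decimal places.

Marginals: p(U) = (0.4400, 0.5600), p(V) = (0.2000, 0.5300, 0.2700).
I(U;V) = H(U) + H(V) − H(U,V).
H(U) = 0.9896, H(V) = 1.4599, H(U,V) = 2.3165.
I(U;V) = 0.9896 + 1.4599 − 2.3165 = 0.133 bits.

0.133 bits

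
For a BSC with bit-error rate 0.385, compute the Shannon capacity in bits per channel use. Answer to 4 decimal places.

0.0385 bits

Binary symmetric channel: C = 1 − h₂(ε) where h₂ is the binary entropy function.
h₂(0.385) = −0.385·log₂0.385 − 0.615·log₂0.615 = 0.9615.
C = 1 − 0.9615 = 0.0385 bits per channel use.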